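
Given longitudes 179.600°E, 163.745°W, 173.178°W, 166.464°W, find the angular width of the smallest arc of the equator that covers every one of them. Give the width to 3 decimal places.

16.655°

Sort the longitudes: -173.178°, -166.464°, -163.745°, +179.600°.
Eastward gaps between consecutive values (wrapping around): 6.714°, 2.719°, 343.345°, 7.222°.
Largest gap = 343.345° ⇒ minimal covering band is its complement: 360° − 343.345° = 16.655°.
Band runs from +179.600° eastward to -163.745°, crossing the antimeridian.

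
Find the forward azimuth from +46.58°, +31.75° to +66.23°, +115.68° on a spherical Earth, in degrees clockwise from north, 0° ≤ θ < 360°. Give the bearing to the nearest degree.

34°

Δλ = 115.68 − 31.75 = 83.93°.
θ = atan2( sin Δλ · cos φ₂ , cos φ₁ · sin φ₂ − sin φ₁ · cos φ₂ · cos Δλ )
  = atan2(0.40081, 0.59808) = 33.828° → normalised to [0°, 360°): 33.828°.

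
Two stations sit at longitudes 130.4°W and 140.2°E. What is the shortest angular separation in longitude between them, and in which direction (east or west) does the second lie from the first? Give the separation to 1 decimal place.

89.4° west

Raw difference: 140.2 − -130.4 = 270.6°.
Normalise into (−180°, 180°]: 270.6° − 360° = -89.4°.
Negative ⇒ the second point lies to the west; separation 89.4°.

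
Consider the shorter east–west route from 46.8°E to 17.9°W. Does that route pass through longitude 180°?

Signed shortest Δλ = ((-17.9 − 46.8 + 180) mod 360) − 180 = -64.7°.
Going west by 64.7° from +46.8° reaches -17.9° without touching 180°.

No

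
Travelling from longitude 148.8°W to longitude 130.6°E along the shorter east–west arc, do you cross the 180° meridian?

Yes

Naïve |130.6 − -148.8| = 279.4° > 180°, so the shorter arc goes the other way round — across 180°.
Signed shortest Δλ = ((130.6 − -148.8 + 180) mod 360) − 180 = -80.6°.
Going west by 80.6° from -148.8° passes through 180° before reaching +130.6°.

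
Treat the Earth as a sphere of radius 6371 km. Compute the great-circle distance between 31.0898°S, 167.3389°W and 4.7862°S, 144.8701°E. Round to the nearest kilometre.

5776 km

Δλ = 144.8701 − -167.3389 = 312.2090°; wrapped into (−180°, 180°]: -47.7910°.
Δφ = -4.7862 − -31.0898 = 26.3036°.
a = sin²(Δφ/2) + cos φ₁ · cos φ₂ · sin²(Δλ/2) = 0.191793.
c = 2·atan2(√a, √(1−a)) = 0.90662 rad → d = 6371·c ≈ 5776.06 km.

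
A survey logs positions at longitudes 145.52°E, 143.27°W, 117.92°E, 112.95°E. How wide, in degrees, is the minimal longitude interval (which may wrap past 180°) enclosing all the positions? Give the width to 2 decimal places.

Sort the longitudes: -143.27°, +112.95°, +117.92°, +145.52°.
Eastward gaps between consecutive values (wrapping around): 256.22°, 4.97°, 27.60°, 71.21°.
Largest gap = 256.22° ⇒ minimal covering band is its complement: 360° − 256.22° = 103.78°.
Band runs from +112.95° eastward to -143.27°, crossing the antimeridian.

103.78°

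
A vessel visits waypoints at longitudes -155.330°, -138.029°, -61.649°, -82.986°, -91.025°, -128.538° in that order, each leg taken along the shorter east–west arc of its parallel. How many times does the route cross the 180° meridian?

Leg 1: -155.330° → -138.029°, shortest Δλ = 17.301° (east) — does not cross 180°.
Leg 2: -138.029° → -61.649°, shortest Δλ = 76.38° (east) — does not cross 180°.
Leg 3: -61.649° → -82.986°, shortest Δλ = -21.337° (west) — does not cross 180°.
Leg 4: -82.986° → -91.025°, shortest Δλ = -8.039° (west) — does not cross 180°.
Leg 5: -91.025° → -128.538°, shortest Δλ = -37.513° (west) — does not cross 180°.
Total crossings: 0.

0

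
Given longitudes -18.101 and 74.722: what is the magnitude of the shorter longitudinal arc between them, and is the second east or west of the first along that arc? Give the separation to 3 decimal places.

Raw difference: 74.722 − -18.101 = 92.823°.
Normalise into (−180°, 180°]: 92.823° stays 92.823°.
Positive ⇒ the second point lies to the east; separation 92.823°.

92.823° east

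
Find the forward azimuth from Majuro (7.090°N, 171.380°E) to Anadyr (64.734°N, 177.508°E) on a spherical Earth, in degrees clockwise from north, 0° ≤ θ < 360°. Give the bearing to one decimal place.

Δλ = 177.508 − 171.380 = 6.128°.
θ = atan2( sin Δλ · cos φ₂ , cos φ₁ · sin φ₂ − sin φ₁ · cos φ₂ · cos Δλ )
  = atan2(0.04556, 0.84504) = 3.086° → normalised to [0°, 360°): 3.086°.

3.1°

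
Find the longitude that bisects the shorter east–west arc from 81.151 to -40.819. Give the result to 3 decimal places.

Signed shortest Δλ from +81.151° to -40.819° is -121.970°.
Midpoint longitude = +81.151° + (-121.970°)/2 = +81.151° − 60.985° = +20.166°.

+20.166°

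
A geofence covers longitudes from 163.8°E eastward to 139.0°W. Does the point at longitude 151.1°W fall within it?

Yes

Band width going east from +163.8° to -139.0°: ((-139.0 − 163.8) mod 360) = 57.2°.
Offset of -151.1° east of the west edge: ((-151.1 − 163.8) mod 360) = 45.1°.
45.1° ≤ 57.2° ⇒ inside.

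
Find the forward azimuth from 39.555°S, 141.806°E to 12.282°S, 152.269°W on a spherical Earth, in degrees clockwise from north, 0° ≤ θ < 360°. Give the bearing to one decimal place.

Δλ = -152.269 − 141.806 = -294.075°; wrapped into (−180°, 180°]: 65.925°.
θ = atan2( sin Δλ · cos φ₂ , cos φ₁ · sin φ₂ − sin φ₁ · cos φ₂ · cos Δλ )
  = atan2(0.89212, 0.08982) = 84.251° → normalised to [0°, 360°): 84.251°.

84.3°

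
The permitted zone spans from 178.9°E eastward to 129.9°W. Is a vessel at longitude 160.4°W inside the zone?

Band width going east from +178.9° to -129.9°: ((-129.9 − 178.9) mod 360) = 51.2°.
Offset of -160.4° east of the west edge: ((-160.4 − 178.9) mod 360) = 20.7°.
20.7° ≤ 51.2° ⇒ inside.

Yes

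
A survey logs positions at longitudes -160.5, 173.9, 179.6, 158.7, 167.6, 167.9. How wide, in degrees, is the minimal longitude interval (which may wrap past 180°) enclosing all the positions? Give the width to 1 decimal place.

40.8°

Sort the longitudes: -160.5°, +158.7°, +167.6°, +167.9°, +173.9°, +179.6°.
Eastward gaps between consecutive values (wrapping around): 319.2°, 8.9°, 0.3°, 6.0°, 5.7°, 19.9°.
Largest gap = 319.2° ⇒ minimal covering band is its complement: 360° − 319.2° = 40.8°.
Band runs from +158.7° eastward to -160.5°, crossing the antimeridian.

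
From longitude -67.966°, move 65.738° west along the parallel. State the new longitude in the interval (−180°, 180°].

Start at -67.966°; shift −65.738° → -133.704°.
-133.704° already lies in (−180°, 180°].

-133.704°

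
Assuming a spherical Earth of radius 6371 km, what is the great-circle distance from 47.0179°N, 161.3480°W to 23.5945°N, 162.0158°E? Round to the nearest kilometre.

4161 km

Δλ = 162.0158 − -161.3480 = 323.3638°; wrapped into (−180°, 180°]: -36.6362°.
Δφ = 23.5945 − 47.0179 = -23.4234°.
a = sin²(Δφ/2) + cos φ₁ · cos φ₂ · sin²(Δλ/2) = 0.102919.
c = 2·atan2(√a, √(1−a)) = 0.65317 rad → d = 6371·c ≈ 4161.34 km.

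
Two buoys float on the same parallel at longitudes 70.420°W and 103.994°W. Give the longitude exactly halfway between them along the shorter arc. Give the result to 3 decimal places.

Signed shortest Δλ from -70.420° to -103.994° is -33.574°.
Midpoint longitude = -70.420° + (-33.574°)/2 = -70.420° − 16.787° = -87.207°.

87.207°W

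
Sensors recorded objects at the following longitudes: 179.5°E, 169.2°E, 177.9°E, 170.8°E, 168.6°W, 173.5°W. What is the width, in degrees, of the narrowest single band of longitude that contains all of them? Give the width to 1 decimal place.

22.2°

Sort the longitudes: -173.5°, -168.6°, +169.2°, +170.8°, +177.9°, +179.5°.
Eastward gaps between consecutive values (wrapping around): 4.9°, 337.8°, 1.6°, 7.1°, 1.6°, 7.0°.
Largest gap = 337.8° ⇒ minimal covering band is its complement: 360° − 337.8° = 22.2°.
Band runs from +169.2° eastward to -168.6°, crossing the antimeridian.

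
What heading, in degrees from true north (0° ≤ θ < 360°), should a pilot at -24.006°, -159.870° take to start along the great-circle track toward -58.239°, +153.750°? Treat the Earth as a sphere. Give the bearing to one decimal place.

211.2°

Δλ = 153.750 − -159.870 = 313.620°; wrapped into (−180°, 180°]: -46.380°.
θ = atan2( sin Δλ · cos φ₂ , cos φ₁ · sin φ₂ − sin φ₁ · cos φ₂ · cos Δλ )
  = atan2(-0.38106, -0.62897) = -148.791° → normalised to [0°, 360°): 211.209°.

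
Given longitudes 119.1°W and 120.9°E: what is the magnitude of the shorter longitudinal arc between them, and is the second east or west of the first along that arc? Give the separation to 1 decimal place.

120.0° west

Raw difference: 120.9 − -119.1 = 240.0°.
Normalise into (−180°, 180°]: 240.0° − 360° = -120.0°.
Negative ⇒ the second point lies to the west; separation 120.0°.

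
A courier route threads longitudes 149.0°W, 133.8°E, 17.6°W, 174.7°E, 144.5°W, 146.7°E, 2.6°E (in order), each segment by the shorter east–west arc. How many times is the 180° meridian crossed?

4

Leg 1: -149.0° → +133.8°, shortest Δλ = -77.2° (west) — crosses 180°.
Leg 2: +133.8° → -17.6°, shortest Δλ = -151.4° (west) — does not cross 180°.
Leg 3: -17.6° → +174.7°, shortest Δλ = -167.7° (west) — crosses 180°.
Leg 4: +174.7° → -144.5°, shortest Δλ = 40.8° (east) — crosses 180°.
Leg 5: -144.5° → +146.7°, shortest Δλ = -68.8° (west) — crosses 180°.
Leg 6: +146.7° → +2.6°, shortest Δλ = -144.1° (west) — does not cross 180°.
Total crossings: 4.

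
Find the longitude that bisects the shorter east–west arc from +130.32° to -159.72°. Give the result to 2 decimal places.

Signed shortest Δλ from +130.32° to -159.72° is +69.96°.
Midpoint longitude = +130.32° + (+69.96°)/2 = +130.32° + 34.98° = +165.30°.
(The naïve average (+130.32 + -159.72)/2 = -14.7° is on the wrong side of the globe.)

+165.30°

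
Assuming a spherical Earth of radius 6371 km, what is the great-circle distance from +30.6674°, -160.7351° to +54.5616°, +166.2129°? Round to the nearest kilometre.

Δλ = 166.2129 − -160.7351 = 326.9480°; wrapped into (−180°, 180°]: -33.0520°.
Δφ = 54.5616 − 30.6674 = 23.8942°.
a = sin²(Δφ/2) + cos φ₁ · cos φ₂ · sin²(Δλ/2) = 0.083206.
c = 2·atan2(√a, √(1−a)) = 0.58523 rad → d = 6371·c ≈ 3728.47 km.

3728 km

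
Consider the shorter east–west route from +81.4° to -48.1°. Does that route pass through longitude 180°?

No

Signed shortest Δλ = ((-48.1 − 81.4 + 180) mod 360) − 180 = -129.5°.
Going west by 129.5° from +81.4° reaches -48.1° without touching 180°.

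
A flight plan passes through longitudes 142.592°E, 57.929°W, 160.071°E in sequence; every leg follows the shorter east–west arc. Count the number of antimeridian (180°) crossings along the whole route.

Leg 1: +142.592° → -57.929°, shortest Δλ = 159.479° (east) — crosses 180°.
Leg 2: -57.929° → +160.071°, shortest Δλ = -142.0° (west) — crosses 180°.
Total crossings: 2.

2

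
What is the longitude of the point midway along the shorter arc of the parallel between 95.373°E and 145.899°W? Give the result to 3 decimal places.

154.737°E

Signed shortest Δλ from +95.373° to -145.899° is +118.728°.
Midpoint longitude = +95.373° + (+118.728°)/2 = +95.373° + 59.364° = +154.737°.
(The naïve average (+95.373 + -145.899)/2 = -25.263° is on the wrong side of the globe.)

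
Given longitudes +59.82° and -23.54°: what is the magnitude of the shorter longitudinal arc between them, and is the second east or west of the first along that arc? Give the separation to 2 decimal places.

Raw difference: -23.54 − 59.82 = -83.36°.
Normalise into (−180°, 180°]: -83.36° stays -83.36°.
Negative ⇒ the second point lies to the west; separation 83.36°.

83.36° west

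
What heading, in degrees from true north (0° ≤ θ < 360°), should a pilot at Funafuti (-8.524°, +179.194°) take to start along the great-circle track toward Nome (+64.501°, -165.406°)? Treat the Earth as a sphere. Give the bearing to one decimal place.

6.8°

Δλ = -165.406 − 179.194 = -344.600°; wrapped into (−180°, 180°]: 15.400°.
θ = atan2( sin Δλ · cos φ₂ , cos φ₁ · sin φ₂ − sin φ₁ · cos φ₂ · cos Δλ )
  = atan2(0.11432, 0.95414) = 6.832° → normalised to [0°, 360°): 6.832°.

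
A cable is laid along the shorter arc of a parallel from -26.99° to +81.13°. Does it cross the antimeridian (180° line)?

No

Signed shortest Δλ = ((81.13 − -26.99 + 180) mod 360) − 180 = 108.12°.
Going east by 108.12° from -26.99° reaches +81.13° without touching 180°.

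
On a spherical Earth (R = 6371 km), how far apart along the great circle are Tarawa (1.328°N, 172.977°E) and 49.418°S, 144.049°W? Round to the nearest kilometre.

6975 km

Δλ = -144.049 − 172.977 = -317.026°; wrapped into (−180°, 180°]: 42.974°.
Δφ = -49.418 − 1.328 = -50.746°.
a = sin²(Δφ/2) + cos φ₁ · cos φ₂ · sin²(Δλ/2) = 0.270878.
c = 2·atan2(√a, √(1−a)) = 1.09478 rad → d = 6371·c ≈ 6974.83 km.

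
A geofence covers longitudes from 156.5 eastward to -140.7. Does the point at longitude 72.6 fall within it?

Band width going east from +156.5° to -140.7°: ((-140.7 − 156.5) mod 360) = 62.8°.
Offset of +72.6° east of the west edge: ((72.6 − 156.5) mod 360) = 276.1°.
276.1° > 62.8° ⇒ outside.

No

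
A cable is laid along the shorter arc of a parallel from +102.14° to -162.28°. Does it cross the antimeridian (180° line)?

Naïve |-162.28 − 102.14| = 264.42° > 180°, so the shorter arc goes the other way round — across 180°.
Signed shortest Δλ = ((-162.28 − 102.14 + 180) mod 360) − 180 = 95.58°.
Going east by 95.58° from +102.14° passes through 180° before reaching -162.28°.

Yes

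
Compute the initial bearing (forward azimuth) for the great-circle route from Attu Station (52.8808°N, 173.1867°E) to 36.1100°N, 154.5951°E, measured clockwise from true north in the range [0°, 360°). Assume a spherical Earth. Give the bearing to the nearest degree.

225°

Δλ = 154.5951 − 173.1867 = -18.5916°.
θ = atan2( sin Δλ · cos φ₂ , cos φ₁ · sin φ₂ − sin φ₁ · cos φ₂ · cos Δλ )
  = atan2(-0.25757, -0.25493) = -134.704° → normalised to [0°, 360°): 225.296°.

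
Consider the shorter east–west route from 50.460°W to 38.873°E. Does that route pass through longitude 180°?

Signed shortest Δλ = ((38.873 − -50.460 + 180) mod 360) − 180 = 89.333°.
Going east by 89.333° from -50.460° reaches +38.873° without touching 180°.

No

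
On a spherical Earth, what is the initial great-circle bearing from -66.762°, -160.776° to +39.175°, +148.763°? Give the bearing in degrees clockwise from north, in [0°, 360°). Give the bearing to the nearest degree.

320°

Δλ = 148.763 − -160.776 = 309.539°; wrapped into (−180°, 180°]: -50.461°.
θ = atan2( sin Δλ · cos φ₂ , cos φ₁ · sin φ₂ − sin φ₁ · cos φ₂ · cos Δλ )
  = atan2(-0.59784, 0.70271) = -40.390° → normalised to [0°, 360°): 319.610°.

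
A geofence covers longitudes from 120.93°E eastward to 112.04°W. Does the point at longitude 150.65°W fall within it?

Yes

Band width going east from +120.93° to -112.04°: ((-112.04 − 120.93) mod 360) = 127.03°.
Offset of -150.65° east of the west edge: ((-150.65 − 120.93) mod 360) = 88.42°.
88.42° ≤ 127.03° ⇒ inside.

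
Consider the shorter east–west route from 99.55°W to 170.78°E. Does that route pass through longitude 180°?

Naïve |170.78 − -99.55| = 270.33° > 180°, so the shorter arc goes the other way round — across 180°.
Signed shortest Δλ = ((170.78 − -99.55 + 180) mod 360) − 180 = -89.67°.
Going west by 89.67° from -99.55° passes through 180° before reaching +170.78°.

Yes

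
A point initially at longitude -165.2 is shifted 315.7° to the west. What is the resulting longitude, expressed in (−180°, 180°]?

-120.9°

Start at -165.2°; shift −315.7° → -480.9°.
-480.9° lies outside (−180°, 180°]; add 360° → -120.9°.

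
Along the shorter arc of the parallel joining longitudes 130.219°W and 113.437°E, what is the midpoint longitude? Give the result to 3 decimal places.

Signed shortest Δλ from -130.219° to +113.437° is -116.344°.
Midpoint longitude = -130.219° + (-116.344°)/2 = -130.219° − 58.172° = -188.391°.
Normalise into (−180°, 180°]: +171.609°.
(The naïve average (-130.219 + +113.437)/2 = -8.391° is on the wrong side of the globe.)

171.609°E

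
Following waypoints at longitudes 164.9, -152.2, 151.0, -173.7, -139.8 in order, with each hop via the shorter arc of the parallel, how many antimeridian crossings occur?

3

Leg 1: +164.9° → -152.2°, shortest Δλ = 42.9° (east) — crosses 180°.
Leg 2: -152.2° → +151.0°, shortest Δλ = -56.8° (west) — crosses 180°.
Leg 3: +151.0° → -173.7°, shortest Δλ = 35.3° (east) — crosses 180°.
Leg 4: -173.7° → -139.8°, shortest Δλ = 33.9° (east) — does not cross 180°.
Total crossings: 3.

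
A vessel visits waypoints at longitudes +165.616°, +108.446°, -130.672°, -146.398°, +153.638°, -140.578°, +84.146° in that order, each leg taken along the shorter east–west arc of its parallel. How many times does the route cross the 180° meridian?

Leg 1: +165.616° → +108.446°, shortest Δλ = -57.17° (west) — does not cross 180°.
Leg 2: +108.446° → -130.672°, shortest Δλ = 120.882° (east) — crosses 180°.
Leg 3: -130.672° → -146.398°, shortest Δλ = -15.726° (west) — does not cross 180°.
Leg 4: -146.398° → +153.638°, shortest Δλ = -59.964° (west) — crosses 180°.
Leg 5: +153.638° → -140.578°, shortest Δλ = 65.784° (east) — crosses 180°.
Leg 6: -140.578° → +84.146°, shortest Δλ = -135.276° (west) — crosses 180°.
Total crossings: 4.

4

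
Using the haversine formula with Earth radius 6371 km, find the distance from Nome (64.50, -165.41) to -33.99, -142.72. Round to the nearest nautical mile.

Δλ = -142.72 − -165.41 = 22.69°.
Δφ = -33.99 − 64.50 = -98.49°.
a = sin²(Δφ/2) + cos φ₁ · cos φ₂ · sin²(Δλ/2) = 0.587631.
c = 2·atan2(√a, √(1−a)) = 1.74697 rad → d = 6371·c ≈ 11129.94 km ≈ 6009.69 nmi.

6010 nmi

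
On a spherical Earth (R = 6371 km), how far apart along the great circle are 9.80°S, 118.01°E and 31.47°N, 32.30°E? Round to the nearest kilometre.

10173 km

Δλ = 32.30 − 118.01 = -85.71°.
Δφ = 31.47 − -9.80 = 41.27°.
a = sin²(Δφ/2) + cos φ₁ · cos φ₂ · sin²(Δλ/2) = 0.512994.
c = 2·atan2(√a, √(1−a)) = 1.59679 rad → d = 6371·c ≈ 10173.13 km.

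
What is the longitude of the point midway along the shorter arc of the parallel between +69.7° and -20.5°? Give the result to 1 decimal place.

+24.6°

Signed shortest Δλ from +69.7° to -20.5° is -90.2°.
Midpoint longitude = +69.7° + (-90.2°)/2 = +69.7° − 45.1° = +24.6°.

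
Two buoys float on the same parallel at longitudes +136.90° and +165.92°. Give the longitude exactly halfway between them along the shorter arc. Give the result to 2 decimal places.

Signed shortest Δλ from +136.90° to +165.92° is +29.02°.
Midpoint longitude = +136.90° + (+29.02°)/2 = +136.90° + 14.51° = +151.41°.

+151.41°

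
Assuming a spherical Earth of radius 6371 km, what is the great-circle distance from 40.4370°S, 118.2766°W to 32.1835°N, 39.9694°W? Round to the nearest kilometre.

11388 km

Δλ = -39.9694 − -118.2766 = 78.3072°.
Δφ = 32.1835 − -40.4370 = 72.6205°.
a = sin²(Δφ/2) + cos φ₁ · cos φ₂ · sin²(Δλ/2) = 0.607461.
c = 2·atan2(√a, √(1−a)) = 1.78741 rad → d = 6371·c ≈ 11387.57 km.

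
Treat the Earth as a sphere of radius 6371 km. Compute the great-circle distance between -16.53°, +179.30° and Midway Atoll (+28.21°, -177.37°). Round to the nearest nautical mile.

2693 nmi

Δλ = -177.37 − 179.30 = -356.67°; wrapped into (−180°, 180°]: 3.33°.
Δφ = 28.21 − -16.53 = 44.74°.
a = sin²(Δφ/2) + cos φ₁ · cos φ₂ · sin²(Δλ/2) = 0.145559.
c = 2·atan2(√a, √(1−a)) = 0.78288 rad → d = 6371·c ≈ 4987.76 km ≈ 2693.17 nmi.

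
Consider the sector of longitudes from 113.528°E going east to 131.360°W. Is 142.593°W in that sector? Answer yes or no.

Yes

Band width going east from +113.528° to -131.360°: ((-131.360 − 113.528) mod 360) = 115.112°.
Offset of -142.593° east of the west edge: ((-142.593 − 113.528) mod 360) = 103.879°.
103.879° ≤ 115.112° ⇒ inside.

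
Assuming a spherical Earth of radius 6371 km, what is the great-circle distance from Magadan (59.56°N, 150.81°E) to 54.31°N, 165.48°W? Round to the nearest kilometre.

2663 km

Δλ = -165.48 − 150.81 = -316.29°; wrapped into (−180°, 180°]: 43.71°.
Δφ = 54.31 − 59.56 = -5.25°.
a = sin²(Δφ/2) + cos φ₁ · cos φ₂ · sin²(Δλ/2) = 0.043057.
c = 2·atan2(√a, √(1−a)) = 0.41804 rad → d = 6371·c ≈ 2663.33 km.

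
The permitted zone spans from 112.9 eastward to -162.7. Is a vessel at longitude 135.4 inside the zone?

Band width going east from +112.9° to -162.7°: ((-162.7 − 112.9) mod 360) = 84.4°.
Offset of +135.4° east of the west edge: ((135.4 − 112.9) mod 360) = 22.5°.
22.5° ≤ 84.4° ⇒ inside.

Yes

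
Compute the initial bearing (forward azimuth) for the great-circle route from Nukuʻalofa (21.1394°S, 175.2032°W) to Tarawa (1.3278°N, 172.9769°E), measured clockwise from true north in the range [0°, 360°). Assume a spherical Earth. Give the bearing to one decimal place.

Δλ = 172.9769 − -175.2032 = 348.1801°; wrapped into (−180°, 180°]: -11.8199°.
θ = atan2( sin Δλ · cos φ₂ , cos φ₁ · sin φ₂ − sin φ₁ · cos φ₂ · cos Δλ )
  = atan2(-0.20478, 0.37451) = -28.670° → normalised to [0°, 360°): 331.330°.

331.3°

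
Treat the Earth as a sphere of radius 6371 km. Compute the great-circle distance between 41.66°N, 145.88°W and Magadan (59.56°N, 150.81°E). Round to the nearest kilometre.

Δλ = 150.81 − -145.88 = 296.69°; wrapped into (−180°, 180°]: -63.31°.
Δφ = 59.56 − 41.66 = 17.90°.
a = sin²(Δφ/2) + cos φ₁ · cos φ₂ · sin²(Δλ/2) = 0.128451.
c = 2·atan2(√a, √(1−a)) = 0.73311 rad → d = 6371·c ≈ 4670.63 km.

4671 km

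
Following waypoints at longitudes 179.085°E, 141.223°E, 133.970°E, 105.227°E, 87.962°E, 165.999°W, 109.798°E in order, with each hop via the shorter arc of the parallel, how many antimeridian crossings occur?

2

Leg 1: +179.085° → +141.223°, shortest Δλ = -37.862° (west) — does not cross 180°.
Leg 2: +141.223° → +133.970°, shortest Δλ = -7.253° (west) — does not cross 180°.
Leg 3: +133.970° → +105.227°, shortest Δλ = -28.743° (west) — does not cross 180°.
Leg 4: +105.227° → +87.962°, shortest Δλ = -17.265° (west) — does not cross 180°.
Leg 5: +87.962° → -165.999°, shortest Δλ = 106.039° (east) — crosses 180°.
Leg 6: -165.999° → +109.798°, shortest Δλ = -84.203° (west) — crosses 180°.
Total crossings: 2.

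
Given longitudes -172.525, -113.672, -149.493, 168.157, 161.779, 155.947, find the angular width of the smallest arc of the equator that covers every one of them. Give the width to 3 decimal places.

Sort the longitudes: -172.525°, -149.493°, -113.672°, +155.947°, +161.779°, +168.157°.
Eastward gaps between consecutive values (wrapping around): 23.032°, 35.821°, 269.619°, 5.832°, 6.378°, 19.318°.
Largest gap = 269.619° ⇒ minimal covering band is its complement: 360° − 269.619° = 90.381°.
Band runs from +155.947° eastward to -113.672°, crossing the antimeridian.

90.381°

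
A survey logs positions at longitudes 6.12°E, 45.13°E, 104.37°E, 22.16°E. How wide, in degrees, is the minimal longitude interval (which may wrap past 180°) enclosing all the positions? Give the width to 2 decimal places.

Sort the longitudes: +6.12°, +22.16°, +45.13°, +104.37°.
Eastward gaps between consecutive values (wrapping around): 16.04°, 22.97°, 59.24°, 261.75°.
Largest gap = 261.75° ⇒ minimal covering band is its complement: 360° − 261.75° = 98.25°.
Band runs from +6.12° eastward to +104.37°.

98.25°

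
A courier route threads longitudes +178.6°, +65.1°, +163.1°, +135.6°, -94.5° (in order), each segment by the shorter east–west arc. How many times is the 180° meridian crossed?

1

Leg 1: +178.6° → +65.1°, shortest Δλ = -113.5° (west) — does not cross 180°.
Leg 2: +65.1° → +163.1°, shortest Δλ = 98.0° (east) — does not cross 180°.
Leg 3: +163.1° → +135.6°, shortest Δλ = -27.5° (west) — does not cross 180°.
Leg 4: +135.6° → -94.5°, shortest Δλ = 129.9° (east) — crosses 180°.
Total crossings: 1.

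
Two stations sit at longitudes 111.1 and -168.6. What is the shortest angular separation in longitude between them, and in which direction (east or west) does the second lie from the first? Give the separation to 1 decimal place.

80.3° east

Raw difference: -168.6 − 111.1 = -279.7°.
Normalise into (−180°, 180°]: -279.7° + 360° = 80.3°.
Positive ⇒ the second point lies to the east; separation 80.3°.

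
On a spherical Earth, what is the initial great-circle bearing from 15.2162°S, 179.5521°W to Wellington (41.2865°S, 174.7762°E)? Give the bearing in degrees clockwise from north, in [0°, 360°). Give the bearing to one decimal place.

Δλ = 174.7762 − -179.5521 = 354.3283°; wrapped into (−180°, 180°]: -5.6717°.
θ = atan2( sin Δλ · cos φ₂ , cos φ₁ · sin φ₂ − sin φ₁ · cos φ₂ · cos Δλ )
  = atan2(-0.07426, -0.44044) = -170.429° → normalised to [0°, 360°): 189.571°.

189.6°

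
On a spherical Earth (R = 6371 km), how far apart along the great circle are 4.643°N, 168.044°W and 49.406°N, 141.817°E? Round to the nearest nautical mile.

Δλ = 141.817 − -168.044 = 309.861°; wrapped into (−180°, 180°]: -50.139°.
Δφ = 49.406 − 4.643 = 44.763°.
a = sin²(Δφ/2) + cos φ₁ · cos φ₂ · sin²(Δλ/2) = 0.261427.
c = 2·atan2(√a, √(1−a)) = 1.07339 rad → d = 6371·c ≈ 6838.58 km ≈ 3692.54 nmi.

3693 nmi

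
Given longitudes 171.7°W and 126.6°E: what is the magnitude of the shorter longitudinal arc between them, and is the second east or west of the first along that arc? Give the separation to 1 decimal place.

61.7° west

Raw difference: 126.6 − -171.7 = 298.3°.
Normalise into (−180°, 180°]: 298.3° − 360° = -61.7°.
Negative ⇒ the second point lies to the west; separation 61.7°.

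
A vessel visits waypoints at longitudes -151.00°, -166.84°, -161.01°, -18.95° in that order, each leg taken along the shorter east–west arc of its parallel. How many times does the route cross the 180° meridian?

Leg 1: -151.00° → -166.84°, shortest Δλ = -15.84° (west) — does not cross 180°.
Leg 2: -166.84° → -161.01°, shortest Δλ = 5.83° (east) — does not cross 180°.
Leg 3: -161.01° → -18.95°, shortest Δλ = 142.06° (east) — does not cross 180°.
Total crossings: 0.

0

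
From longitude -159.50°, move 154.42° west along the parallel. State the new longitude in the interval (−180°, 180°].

Start at -159.50°; shift −154.42° → -313.92°.
-313.92° lies outside (−180°, 180°]; add 360° → +46.08°.

+46.08°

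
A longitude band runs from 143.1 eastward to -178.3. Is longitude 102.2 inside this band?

No

Band width going east from +143.1° to -178.3°: ((-178.3 − 143.1) mod 360) = 38.6°.
Offset of +102.2° east of the west edge: ((102.2 − 143.1) mod 360) = 319.1°.
319.1° > 38.6° ⇒ outside.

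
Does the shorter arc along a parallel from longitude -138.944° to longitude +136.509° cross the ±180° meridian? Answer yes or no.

Naïve |136.509 − -138.944| = 275.453° > 180°, so the shorter arc goes the other way round — across 180°.
Signed shortest Δλ = ((136.509 − -138.944 + 180) mod 360) − 180 = -84.547°.
Going west by 84.547° from -138.944° passes through 180° before reaching +136.509°.

Yes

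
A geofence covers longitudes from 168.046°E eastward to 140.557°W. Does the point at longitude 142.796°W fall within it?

Band width going east from +168.046° to -140.557°: ((-140.557 − 168.046) mod 360) = 51.397°.
Offset of -142.796° east of the west edge: ((-142.796 − 168.046) mod 360) = 49.158°.
49.158° ≤ 51.397° ⇒ inside.

Yes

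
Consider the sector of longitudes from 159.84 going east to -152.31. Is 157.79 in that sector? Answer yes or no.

Band width going east from +159.84° to -152.31°: ((-152.31 − 159.84) mod 360) = 47.85°.
Offset of +157.79° east of the west edge: ((157.79 − 159.84) mod 360) = 357.95°.
357.95° > 47.85° ⇒ outside.

No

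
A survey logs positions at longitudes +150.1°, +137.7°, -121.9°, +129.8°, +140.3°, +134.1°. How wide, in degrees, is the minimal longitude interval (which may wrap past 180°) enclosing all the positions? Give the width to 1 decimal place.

108.3°

Sort the longitudes: -121.9°, +129.8°, +134.1°, +137.7°, +140.3°, +150.1°.
Eastward gaps between consecutive values (wrapping around): 251.7°, 4.3°, 3.6°, 2.6°, 9.8°, 88.0°.
Largest gap = 251.7° ⇒ minimal covering band is its complement: 360° − 251.7° = 108.3°.
Band runs from +129.8° eastward to -121.9°, crossing the antimeridian.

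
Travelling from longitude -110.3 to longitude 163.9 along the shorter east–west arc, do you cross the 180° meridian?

Yes

Naïve |163.9 − -110.3| = 274.2° > 180°, so the shorter arc goes the other way round — across 180°.
Signed shortest Δλ = ((163.9 − -110.3 + 180) mod 360) − 180 = -85.8°.
Going west by 85.8° from -110.3° passes through 180° before reaching +163.9°.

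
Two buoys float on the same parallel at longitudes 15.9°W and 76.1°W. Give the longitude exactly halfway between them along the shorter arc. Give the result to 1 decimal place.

46.0°W

Signed shortest Δλ from -15.9° to -76.1° is -60.2°.
Midpoint longitude = -15.9° + (-60.2°)/2 = -15.9° − 30.1° = -46.0°.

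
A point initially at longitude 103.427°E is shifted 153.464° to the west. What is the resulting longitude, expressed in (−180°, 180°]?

Start at +103.427°; shift −153.464° → -50.037°.
-50.037° already lies in (−180°, 180°].

50.037°W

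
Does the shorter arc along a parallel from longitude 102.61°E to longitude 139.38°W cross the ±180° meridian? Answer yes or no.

Yes

Naïve |-139.38 − 102.61| = 241.99° > 180°, so the shorter arc goes the other way round — across 180°.
Signed shortest Δλ = ((-139.38 − 102.61 + 180) mod 360) − 180 = 118.01°.
Going east by 118.01° from +102.61° passes through 180° before reaching -139.38°.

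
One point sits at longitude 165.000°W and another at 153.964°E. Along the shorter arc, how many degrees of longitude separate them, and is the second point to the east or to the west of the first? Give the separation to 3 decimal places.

Raw difference: 153.964 − -165.000 = 318.964°.
Normalise into (−180°, 180°]: 318.964° − 360° = -41.036°.
Negative ⇒ the second point lies to the west; separation 41.036°.

41.036° west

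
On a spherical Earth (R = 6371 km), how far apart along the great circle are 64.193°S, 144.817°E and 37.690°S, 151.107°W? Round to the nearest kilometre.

5058 km

Δλ = -151.107 − 144.817 = -295.924°; wrapped into (−180°, 180°]: 64.076°.
Δφ = -37.690 − -64.193 = 26.503°.
a = sin²(Δφ/2) + cos φ₁ · cos φ₂ · sin²(Δλ/2) = 0.149490.
c = 2·atan2(√a, √(1−a)) = 0.79397 rad → d = 6371·c ≈ 5058.38 km.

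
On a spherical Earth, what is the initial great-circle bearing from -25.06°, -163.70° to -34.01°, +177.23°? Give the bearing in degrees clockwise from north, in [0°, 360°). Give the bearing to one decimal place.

Δλ = 177.23 − -163.70 = 340.93°; wrapped into (−180°, 180°]: -19.07°.
θ = atan2( sin Δλ · cos φ₂ , cos φ₁ · sin φ₂ − sin φ₁ · cos φ₂ · cos Δλ )
  = atan2(-0.27083, -0.17484) = -122.845° → normalised to [0°, 360°): 237.155°.

237.2°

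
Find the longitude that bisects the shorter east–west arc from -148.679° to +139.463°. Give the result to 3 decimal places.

Signed shortest Δλ from -148.679° to +139.463° is -71.858°.
Midpoint longitude = -148.679° + (-71.858°)/2 = -148.679° − 35.929° = -184.608°.
Normalise into (−180°, 180°]: +175.392°.
(The naïve average (-148.679 + +139.463)/2 = -4.608° is on the wrong side of the globe.)

+175.392°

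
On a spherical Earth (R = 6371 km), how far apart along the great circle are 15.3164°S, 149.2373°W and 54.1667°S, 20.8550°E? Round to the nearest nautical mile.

6605 nmi

Δλ = 20.8550 − -149.2373 = 170.0923°.
Δφ = -54.1667 − -15.3164 = -38.8503°.
a = sin²(Δφ/2) + cos φ₁ · cos φ₂ · sin²(Δλ/2) = 0.671031.
c = 2·atan2(√a, √(1−a)) = 1.91991 rad → d = 6371·c ≈ 12231.73 km ≈ 6604.61 nmi.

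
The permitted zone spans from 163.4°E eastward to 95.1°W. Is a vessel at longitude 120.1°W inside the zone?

Band width going east from +163.4° to -95.1°: ((-95.1 − 163.4) mod 360) = 101.5°.
Offset of -120.1° east of the west edge: ((-120.1 − 163.4) mod 360) = 76.5°.
76.5° ≤ 101.5° ⇒ inside.

Yes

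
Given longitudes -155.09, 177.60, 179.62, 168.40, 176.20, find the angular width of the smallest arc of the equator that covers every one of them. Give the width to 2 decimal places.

36.51°

Sort the longitudes: -155.09°, +168.40°, +176.20°, +177.60°, +179.62°.
Eastward gaps between consecutive values (wrapping around): 323.49°, 7.80°, 1.40°, 2.02°, 25.29°.
Largest gap = 323.49° ⇒ minimal covering band is its complement: 360° − 323.49° = 36.51°.
Band runs from +168.40° eastward to -155.09°, crossing the antimeridian.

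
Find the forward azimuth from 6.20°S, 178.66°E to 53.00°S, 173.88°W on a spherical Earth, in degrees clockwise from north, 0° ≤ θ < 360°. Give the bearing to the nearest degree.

174°

Δλ = -173.88 − 178.66 = -352.54°; wrapped into (−180°, 180°]: 7.46°.
θ = atan2( sin Δλ · cos φ₂ , cos φ₁ · sin φ₂ − sin φ₁ · cos φ₂ · cos Δλ )
  = atan2(0.07814, -0.72952) = 173.887° → normalised to [0°, 360°): 173.887°.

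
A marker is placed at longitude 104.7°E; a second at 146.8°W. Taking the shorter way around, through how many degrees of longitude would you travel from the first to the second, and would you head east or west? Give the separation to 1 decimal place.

108.5° east

Raw difference: -146.8 − 104.7 = -251.5°.
Normalise into (−180°, 180°]: -251.5° + 360° = 108.5°.
Positive ⇒ the second point lies to the east; separation 108.5°.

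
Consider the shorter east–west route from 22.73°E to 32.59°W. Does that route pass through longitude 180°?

No

Signed shortest Δλ = ((-32.59 − 22.73 + 180) mod 360) − 180 = -55.32°.
Going west by 55.32° from +22.73° reaches -32.59° without touching 180°.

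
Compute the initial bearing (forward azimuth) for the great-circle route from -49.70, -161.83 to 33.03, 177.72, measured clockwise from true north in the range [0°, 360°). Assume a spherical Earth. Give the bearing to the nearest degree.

Δλ = 177.72 − -161.83 = 339.55°; wrapped into (−180°, 180°]: -20.45°.
θ = atan2( sin Δλ · cos φ₂ , cos φ₁ · sin φ₂ − sin φ₁ · cos φ₂ · cos Δλ )
  = atan2(-0.29292, 0.95166) = -17.108° → normalised to [0°, 360°): 342.892°.

343°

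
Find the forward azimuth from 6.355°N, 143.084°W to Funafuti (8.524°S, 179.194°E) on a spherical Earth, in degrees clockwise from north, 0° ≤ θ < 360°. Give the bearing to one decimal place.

248.9°

Δλ = 179.194 − -143.084 = 322.278°; wrapped into (−180°, 180°]: -37.722°.
θ = atan2( sin Δλ · cos φ₂ , cos φ₁ · sin φ₂ − sin φ₁ · cos φ₂ · cos Δλ )
  = atan2(-0.60507, -0.23390) = -111.135° → normalised to [0°, 360°): 248.865°.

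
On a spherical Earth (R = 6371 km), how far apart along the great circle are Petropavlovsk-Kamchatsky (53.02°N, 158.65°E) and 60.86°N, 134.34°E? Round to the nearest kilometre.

Δλ = 134.34 − 158.65 = -24.31°.
Δφ = 60.86 − 53.02 = 7.84°.
a = sin²(Δφ/2) + cos φ₁ · cos φ₂ · sin²(Δλ/2) = 0.017660.
c = 2·atan2(√a, √(1−a)) = 0.26657 rad → d = 6371·c ≈ 1698.31 km.

1698 km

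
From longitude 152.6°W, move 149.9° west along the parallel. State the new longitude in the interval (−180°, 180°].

Start at -152.6°; shift −149.9° → -302.5°.
-302.5° lies outside (−180°, 180°]; add 360° → +57.5°.

57.5°E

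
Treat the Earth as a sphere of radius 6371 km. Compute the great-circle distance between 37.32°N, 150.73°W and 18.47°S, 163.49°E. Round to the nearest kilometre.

Δλ = 163.49 − -150.73 = 314.22°; wrapped into (−180°, 180°]: -45.78°.
Δφ = -18.47 − 37.32 = -55.79°.
a = sin²(Δφ/2) + cos φ₁ · cos φ₂ · sin²(Δλ/2) = 0.333006.
c = 2·atan2(√a, √(1−a)) = 1.23026 rad → d = 6371·c ≈ 7838.01 km.

7838 km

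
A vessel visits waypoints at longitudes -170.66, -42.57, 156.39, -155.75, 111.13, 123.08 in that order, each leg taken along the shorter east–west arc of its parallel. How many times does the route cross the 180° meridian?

3

Leg 1: -170.66° → -42.57°, shortest Δλ = 128.09° (east) — does not cross 180°.
Leg 2: -42.57° → +156.39°, shortest Δλ = -161.04° (west) — crosses 180°.
Leg 3: +156.39° → -155.75°, shortest Δλ = 47.86° (east) — crosses 180°.
Leg 4: -155.75° → +111.13°, shortest Δλ = -93.12° (west) — crosses 180°.
Leg 5: +111.13° → +123.08°, shortest Δλ = 11.95° (east) — does not cross 180°.
Total crossings: 3.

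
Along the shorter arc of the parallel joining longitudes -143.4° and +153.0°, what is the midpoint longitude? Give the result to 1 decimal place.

-175.2°

Signed shortest Δλ from -143.4° to +153.0° is -63.6°.
Midpoint longitude = -143.4° + (-63.6°)/2 = -143.4° − 31.8° = -175.2°.
(The naïve average (-143.4 + +153.0)/2 = 4.8° is on the wrong side of the globe.)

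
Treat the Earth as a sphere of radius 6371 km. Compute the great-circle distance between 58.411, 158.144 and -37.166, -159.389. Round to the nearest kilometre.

11334 km

Δλ = -159.389 − 158.144 = -317.533°; wrapped into (−180°, 180°]: 42.467°.
Δφ = -37.166 − 58.411 = -95.577°.
a = sin²(Δφ/2) + cos φ₁ · cos φ₂ · sin²(Δλ/2) = 0.603344.
c = 2·atan2(√a, √(1−a)) = 1.77899 rad → d = 6371·c ≈ 11333.92 km.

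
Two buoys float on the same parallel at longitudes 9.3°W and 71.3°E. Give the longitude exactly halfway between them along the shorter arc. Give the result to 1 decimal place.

Signed shortest Δλ from -9.3° to +71.3° is +80.6°.
Midpoint longitude = -9.3° + (+80.6°)/2 = -9.3° + 40.3° = +31.0°.

31.0°E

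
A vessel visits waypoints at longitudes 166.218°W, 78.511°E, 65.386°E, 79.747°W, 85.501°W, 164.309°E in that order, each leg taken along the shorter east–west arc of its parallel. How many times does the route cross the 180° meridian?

Leg 1: -166.218° → +78.511°, shortest Δλ = -115.271° (west) — crosses 180°.
Leg 2: +78.511° → +65.386°, shortest Δλ = -13.125° (west) — does not cross 180°.
Leg 3: +65.386° → -79.747°, shortest Δλ = -145.133° (west) — does not cross 180°.
Leg 4: -79.747° → -85.501°, shortest Δλ = -5.754° (west) — does not cross 180°.
Leg 5: -85.501° → +164.309°, shortest Δλ = -110.19° (west) — crosses 180°.
Total crossings: 2.

2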